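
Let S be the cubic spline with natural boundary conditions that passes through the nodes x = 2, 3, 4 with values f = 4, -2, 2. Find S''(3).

Let m_i = S''(x_i). Step sizes h_i = 1, 1; slopes of the chords Δ_i = (y_(i+1) - y_i)/h_i = -6, 4.
  1·m_0 + 4·m_1 + 1·m_2 = 6(Δ_1 - Δ_0) = 60
Natural end conditions: m_0 = m_2 = 0.
Forward elimination and back-substitution give m_0 = 0, m_1 = 15, m_2 = 0.

15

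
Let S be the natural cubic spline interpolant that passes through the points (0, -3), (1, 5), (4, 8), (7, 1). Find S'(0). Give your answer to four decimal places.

8.8506

Let m_i = S''(x_i). Step sizes h_i = 1, 3, 3; slopes of the chords Δ_i = (y_(i+1) - y_i)/h_i = 8, 1, -7/3.
  1·m_0 + 8·m_1 + 3·m_2 = 6(Δ_1 - Δ_0) = -42
  3·m_1 + 12·m_2 + 3·m_3 = 6(Δ_2 - Δ_1) = -20
Natural end conditions: m_0 = m_3 = 0.
Solving the tridiagonal system: m_0 = 0, m_1 = -148/29, m_2 = -34/87, m_3 = 0.
On [0, 1], S'(x) = b_0 + 2c_0·x + 3d_0·x² with b_0 = Δ_0 - h_0(2m_0 + m_1)/6 = 770/87, c_0 = m_0/2 = 0, d_0 = (m_1 - m_0)/(6h_0) = -74/87. So S'(0) = 770/87.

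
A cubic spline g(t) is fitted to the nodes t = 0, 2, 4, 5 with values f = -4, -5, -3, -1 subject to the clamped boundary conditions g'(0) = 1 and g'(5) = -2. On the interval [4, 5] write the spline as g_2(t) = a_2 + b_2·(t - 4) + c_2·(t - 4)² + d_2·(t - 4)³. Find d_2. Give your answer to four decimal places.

-2.7174

Let m_i = g''(x_i). Step sizes h_i = 2, 2, 1; slopes of the chords Δ_i = (y_(i+1) - y_i)/h_i = -1/2, 1, 2.
  2·m_0 + 8·m_1 + 2·m_2 = 6(Δ_1 - Δ_0) = 9
  2·m_1 + 6·m_2 + 1·m_3 = 6(Δ_2 - Δ_1) = 6
Clamped end conditions give two more equations: 2h_0·m_0 + h_0·m_1 = 6(Δ_0 - g'(0)) = -9 and h_2·m_2 + 2h_2·m_3 = 6(g'(5) - Δ_2) = -24.
Forward elimination and back-substitution give m_0 = -129/46, m_1 = 51/46, m_2 = 66/23, m_3 = -309/23.
On [4, 5], with g_2(t) = a_2 + b_2·(t - 4) + c_2·(t - 4)² + d_2·(t - 4)³: c_2 = m_2/2 = 33/23, d_2 = (m_3 - m_2)/(6h_2) = -125/46, b_2 = Δ_2 - h_2(2m_2 + m_3)/6 = 151/46.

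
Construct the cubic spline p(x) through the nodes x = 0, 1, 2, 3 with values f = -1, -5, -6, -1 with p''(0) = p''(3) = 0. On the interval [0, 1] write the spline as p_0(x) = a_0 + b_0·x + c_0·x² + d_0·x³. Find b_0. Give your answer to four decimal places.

-4.4000

Write σ_i for p''(x_i). With h_i = 1, 1, 1 and divided differences Δ_i = -4, -1, 5, the continuity of p' gives the tridiagonal system
  1·σ_0 + 4·σ_1 + 1·σ_2 = 6(Δ_1 - Δ_0) = 18
  1·σ_1 + 4·σ_2 + 1·σ_3 = 6(Δ_2 - Δ_1) = 36
Natural end conditions: σ_0 = σ_3 = 0.
Forward elimination and back-substitution give σ_0 = 0, σ_1 = 12/5, σ_2 = 42/5, σ_3 = 0.
On [0, 1], with p_0(x) = a_0 + b_0·x + c_0·x² + d_0·x³: c_0 = σ_0/2 = 0, d_0 = (σ_1 - σ_0)/(6h_0) = 2/5, b_0 = Δ_0 - h_0(2σ_0 + σ_1)/6 = -22/5.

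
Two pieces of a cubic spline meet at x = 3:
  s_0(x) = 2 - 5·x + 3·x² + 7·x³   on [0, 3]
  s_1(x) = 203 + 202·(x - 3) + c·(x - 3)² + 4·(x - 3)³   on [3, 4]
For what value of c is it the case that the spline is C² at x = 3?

66

s_0''(x) = 6 + 42·x, so s_0''(3) = 132. On the right, s_1''(3) = 2c, so c = 66.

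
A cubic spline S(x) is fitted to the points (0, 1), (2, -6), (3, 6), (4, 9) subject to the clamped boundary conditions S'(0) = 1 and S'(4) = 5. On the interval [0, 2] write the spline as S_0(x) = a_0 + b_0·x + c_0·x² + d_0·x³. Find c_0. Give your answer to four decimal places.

-9.9318

With m_i denoting the second derivative at x_i, h_i = 2, 1, 1, and Δ_i = (y_(i+1) − y_i)/h_i = -7/2, 12, 3:
  2·m_0 + 6·m_1 + 1·m_2 = 6(Δ_1 - Δ_0) = 93
  1·m_1 + 4·m_2 + 1·m_3 = 6(Δ_2 - Δ_1) = -54
Clamped end conditions give two more equations: 2h_0·m_0 + h_0·m_1 = 6(Δ_0 - S'(0)) = -27 and h_2·m_2 + 2h_2·m_3 = 6(S'(4) - Δ_2) = 12.
Solving the tridiagonal system: m_0 = -437/22, m_1 = 577/22, m_2 = -271/11, m_3 = 403/22.
On [0, 2], with S_0(x) = a_0 + b_0·x + c_0·x² + d_0·x³: c_0 = m_0/2 = -437/44, d_0 = (m_1 - m_0)/(6h_0) = 169/44, b_0 = Δ_0 - h_0(2m_0 + m_1)/6 = 1.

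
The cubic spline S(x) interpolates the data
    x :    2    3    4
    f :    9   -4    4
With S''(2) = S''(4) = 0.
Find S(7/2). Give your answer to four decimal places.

-1.9688

Let M_i = S''(x_i). Step sizes h_i = 1, 1; slopes of the chords Δ_i = (y_(i+1) - y_i)/h_i = -13, 8.
  1·M_0 + 4·M_1 + 1·M_2 = 6(Δ_1 - Δ_0) = 126
Natural end conditions: M_0 = M_2 = 0.
Solving: M_0 = 0, M_1 = 63/2, M_2 = 0.
On [3, 4], S(x) = -4 - 5/2·(x - 3) + 63/4·(x - 3)² - 21/4·(x - 3)³.
With (x - 3) = 1/2: S(7/2) = -63/32.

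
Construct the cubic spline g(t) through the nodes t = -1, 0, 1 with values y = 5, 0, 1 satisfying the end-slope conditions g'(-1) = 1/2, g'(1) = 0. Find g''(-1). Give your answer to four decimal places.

Let M_i = g''(x_i). Step sizes h_i = 1, 1; slopes of the chords Δ_i = (y_(i+1) - y_i)/h_i = -5, 1.
  1·M_0 + 4·M_1 + 1·M_2 = 6(Δ_1 - Δ_0) = 36
Clamped end conditions give two more equations: 2h_0·M_0 + h_0·M_1 = 6(Δ_0 - g'(-1)) = -33 and h_1·M_1 + 2h_1·M_2 = 6(g'(1) - Δ_1) = -6.
Forward elimination and back-substitution give M_0 = -103/4, M_1 = 37/2, M_2 = -49/4.

-25.7500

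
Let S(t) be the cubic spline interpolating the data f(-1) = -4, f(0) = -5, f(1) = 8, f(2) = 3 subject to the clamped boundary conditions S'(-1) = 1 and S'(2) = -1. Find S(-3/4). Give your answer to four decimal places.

-4.3750

Let m_i = S''(x_i). Step sizes h_i = 1, 1, 1; slopes of the chords Δ_i = (y_(i+1) - y_i)/h_i = -1, 13, -5.
  1·m_0 + 4·m_1 + 1·m_2 = 6(Δ_1 - Δ_0) = 84
  1·m_1 + 4·m_2 + 1·m_3 = 6(Δ_2 - Δ_1) = -108
Clamped end conditions give two more equations: 2h_0·m_0 + h_0·m_1 = 6(Δ_0 - S'(-1)) = -12 and h_2·m_2 + 2h_2·m_3 = 6(S'(2) - Δ_2) = 24.
Hence m_0 = -76/3, m_1 = 116/3, m_2 = -136/3, m_3 = 104/3.
On [-1, 0], S(t) = -4 + 1·(t + 1) - 38/3·(t + 1)² + 32/3·(t + 1)³.
With (t + 1) = 1/4: S(-3/4) = -35/8.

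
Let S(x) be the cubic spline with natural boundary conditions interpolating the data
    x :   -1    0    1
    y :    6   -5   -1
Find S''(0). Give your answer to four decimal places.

22.5000

Put M_i = S'' at the i-th knot. Here h = (1, 1) and Δ = (-11, 4), so the interior equations h_(i-1)·M_(i-1) + 2(h_(i-1)+h_i)·M_i + h_i·M_(i+1) = 6(Δ_i − Δ_(i-1)) read
  1·M_0 + 4·M_1 + 1·M_2 = 6(Δ_1 - Δ_0) = 90
Natural end conditions: M_0 = M_2 = 0.
Solving: M_0 = 0, M_1 = 45/2, M_2 = 0.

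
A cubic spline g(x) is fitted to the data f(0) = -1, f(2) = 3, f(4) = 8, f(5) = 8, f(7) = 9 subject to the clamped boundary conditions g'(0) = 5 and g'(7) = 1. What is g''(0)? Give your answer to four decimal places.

-5.8689

Write M_i for g''(x_i). With h_i = 2, 2, 1, 2 and divided differences Δ_i = 2, 5/2, 0, 1/2, the continuity of g' gives the tridiagonal system
  2·M_0 + 8·M_1 + 2·M_2 = 6(Δ_1 - Δ_0) = 3
  2·M_1 + 6·M_2 + 1·M_3 = 6(Δ_2 - Δ_1) = -15
  1·M_2 + 6·M_3 + 2·M_4 = 6(Δ_3 - Δ_2) = 3
Clamped end conditions give two more equations: 2h_0·M_0 + h_0·M_1 = 6(Δ_0 - g'(0)) = -18 and h_3·M_3 + 2h_3·M_4 = 6(g'(7) - Δ_3) = 3.
Hence M_0 = -358/61, M_1 = 167/61, M_2 = -437/122, M_3 = 62/61, M_4 = 59/244.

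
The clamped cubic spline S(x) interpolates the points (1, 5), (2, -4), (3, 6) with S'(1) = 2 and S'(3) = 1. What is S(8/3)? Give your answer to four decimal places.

3.2593

With σ_i denoting the second derivative at x_i, h_i = 1, 1, and Δ_i = (y_(i+1) − y_i)/h_i = -9, 10:
  1·σ_0 + 4·σ_1 + 1·σ_2 = 6(Δ_1 - Δ_0) = 114
Clamped end conditions give two more equations: 2h_0·σ_0 + h_0·σ_1 = 6(Δ_0 - S'(1)) = -66 and h_1·σ_1 + 2h_1·σ_2 = 6(S'(3) - Δ_1) = -54.
Solving the tridiagonal system: σ_0 = -62, σ_1 = 58, σ_2 = -56.
On [2, 3], S(x) = -4 + 0·(x - 2) + 29·(x - 2)² - 19·(x - 2)³.
With (x - 2) = 2/3: S(8/3) = 88/27.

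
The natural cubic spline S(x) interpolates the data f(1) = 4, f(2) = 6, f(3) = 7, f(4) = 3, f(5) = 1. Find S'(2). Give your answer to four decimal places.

2.2500

Write m_i for S''(x_i). With h_i = 1, 1, 1, 1 and divided differences Δ_i = 2, 1, -4, -2, the continuity of S' gives the tridiagonal system
  1·m_0 + 4·m_1 + 1·m_2 = 6(Δ_1 - Δ_0) = -6
  1·m_1 + 4·m_2 + 1·m_3 = 6(Δ_2 - Δ_1) = -30
  1·m_2 + 4·m_3 + 1·m_4 = 6(Δ_3 - Δ_2) = 12
Natural end conditions: m_0 = m_4 = 0.
Forward elimination and back-substitution give m_0 = 0, m_1 = 3/4, m_2 = -9, m_3 = 21/4, m_4 = 0.
On [2, 3], S'(x) = b_1 + 2c_1·(x - 2) + 3d_1·(x - 2)² with b_1 = Δ_1 - h_1(2m_1 + m_2)/6 = 9/4, c_1 = m_1/2 = 3/8, d_1 = (m_2 - m_1)/(6h_1) = -13/8. So S'(2) = 9/4.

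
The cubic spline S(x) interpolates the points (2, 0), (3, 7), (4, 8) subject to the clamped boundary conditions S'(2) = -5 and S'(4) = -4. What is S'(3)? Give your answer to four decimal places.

With M_i denoting the second derivative at x_i, h_i = 1, 1, and Δ_i = (y_(i+1) − y_i)/h_i = 7, 1:
  1·M_0 + 4·M_1 + 1·M_2 = 6(Δ_1 - Δ_0) = -36
Clamped end conditions give two more equations: 2h_0·M_0 + h_0·M_1 = 6(Δ_0 - S'(2)) = 72 and h_1·M_1 + 2h_1·M_2 = 6(S'(4) - Δ_1) = -30.
Solving: M_0 = 91/2, M_1 = -19, M_2 = -11/2.
On [3, 4], S'(x) = b_1 + 2c_1·(x - 3) + 3d_1·(x - 3)² with b_1 = Δ_1 - h_1(2M_1 + M_2)/6 = 33/4, c_1 = M_1/2 = -19/2, d_1 = (M_2 - M_1)/(6h_1) = 9/4. So S'(3) = 33/4.

8.2500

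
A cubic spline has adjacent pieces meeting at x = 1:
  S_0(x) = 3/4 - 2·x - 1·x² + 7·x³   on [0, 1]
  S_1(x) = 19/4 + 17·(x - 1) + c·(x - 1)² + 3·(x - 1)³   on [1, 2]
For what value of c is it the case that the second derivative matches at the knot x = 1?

20

S_0''(x) = -2 + 42·x, so S_0''(1) = 40. On the right, S_1''(1) = 2c, so c = 20.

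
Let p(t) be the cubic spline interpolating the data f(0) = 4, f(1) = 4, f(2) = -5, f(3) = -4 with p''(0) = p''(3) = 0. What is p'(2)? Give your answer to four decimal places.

-5.5333

With m_i denoting the second derivative at x_i, h_i = 1, 1, 1, and Δ_i = (y_(i+1) − y_i)/h_i = 0, -9, 1:
  1·m_0 + 4·m_1 + 1·m_2 = 6(Δ_1 - Δ_0) = -54
  1·m_1 + 4·m_2 + 1·m_3 = 6(Δ_2 - Δ_1) = 60
Natural end conditions: m_0 = m_3 = 0.
Solving: m_0 = 0, m_1 = -92/5, m_2 = 98/5, m_3 = 0.
On [2, 3], p'(t) = b_2 + 2c_2·(t - 2) + 3d_2·(t - 2)² with b_2 = Δ_2 - h_2(2m_2 + m_3)/6 = -83/15, c_2 = m_2/2 = 49/5, d_2 = (m_3 - m_2)/(6h_2) = -49/15. So p'(2) = -83/15.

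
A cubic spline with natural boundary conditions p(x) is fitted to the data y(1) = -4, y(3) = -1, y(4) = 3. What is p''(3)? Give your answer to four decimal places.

2.5000

Write σ_i for p''(x_i). With h_i = 2, 1 and divided differences Δ_i = 3/2, 4, the continuity of p' gives the tridiagonal system
  2·σ_0 + 6·σ_1 + 1·σ_2 = 6(Δ_1 - Δ_0) = 15
Natural end conditions: σ_0 = σ_2 = 0.
Forward elimination and back-substitution give σ_0 = 0, σ_1 = 5/2, σ_2 = 0.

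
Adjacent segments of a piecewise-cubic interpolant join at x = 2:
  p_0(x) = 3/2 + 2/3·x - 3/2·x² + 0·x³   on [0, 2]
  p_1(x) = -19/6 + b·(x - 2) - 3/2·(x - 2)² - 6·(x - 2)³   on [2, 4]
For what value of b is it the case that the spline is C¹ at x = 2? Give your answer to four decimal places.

p_0'(x) = 2/3 - 3·x + 0·x², so p_0'(2) = -16/3. On the right, p_1'(2) = b, so b = -16/3.

-5.3333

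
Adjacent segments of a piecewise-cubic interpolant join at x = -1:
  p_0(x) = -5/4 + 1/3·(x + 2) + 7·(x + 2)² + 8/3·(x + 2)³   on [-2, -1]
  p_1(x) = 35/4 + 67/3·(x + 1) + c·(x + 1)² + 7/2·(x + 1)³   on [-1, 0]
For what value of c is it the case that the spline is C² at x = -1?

p_0''(x) = 14 + 16·(x + 2), so p_0''(-1) = 30. On the right, p_1''(-1) = 2c, so c = 15.

15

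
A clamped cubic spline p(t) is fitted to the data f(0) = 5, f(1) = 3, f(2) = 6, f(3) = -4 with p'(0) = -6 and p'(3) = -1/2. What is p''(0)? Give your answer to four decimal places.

With M_i denoting the second derivative at x_i, h_i = 1, 1, 1, and Δ_i = (y_(i+1) − y_i)/h_i = -2, 3, -10:
  1·M_0 + 4·M_1 + 1·M_2 = 6(Δ_1 - Δ_0) = 30
  1·M_1 + 4·M_2 + 1·M_3 = 6(Δ_2 - Δ_1) = -78
Clamped end conditions give two more equations: 2h_0·M_0 + h_0·M_1 = 6(Δ_0 - p'(0)) = 24 and h_2·M_2 + 2h_2·M_3 = 6(p'(3) - Δ_2) = 57.
Hence M_0 = 67/15, M_1 = 226/15, M_2 = -521/15, M_3 = 688/15.

4.4667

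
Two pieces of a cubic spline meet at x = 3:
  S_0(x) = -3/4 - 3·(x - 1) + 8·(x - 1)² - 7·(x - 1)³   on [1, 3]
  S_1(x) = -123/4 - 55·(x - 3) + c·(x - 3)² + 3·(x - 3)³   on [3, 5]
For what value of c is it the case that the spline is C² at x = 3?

-34

S_0''(x) = 16 - 42·(x - 1), so S_0''(3) = -68. On the right, S_1''(3) = 2c, so c = -34.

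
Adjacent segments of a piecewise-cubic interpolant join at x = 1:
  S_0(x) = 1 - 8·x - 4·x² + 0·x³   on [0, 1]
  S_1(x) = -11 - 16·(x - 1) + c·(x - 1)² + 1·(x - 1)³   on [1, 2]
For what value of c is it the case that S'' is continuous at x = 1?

S_0''(x) = -8 + 0·x, so S_0''(1) = -8. On the right, S_1''(1) = 2c, so c = -4.

-4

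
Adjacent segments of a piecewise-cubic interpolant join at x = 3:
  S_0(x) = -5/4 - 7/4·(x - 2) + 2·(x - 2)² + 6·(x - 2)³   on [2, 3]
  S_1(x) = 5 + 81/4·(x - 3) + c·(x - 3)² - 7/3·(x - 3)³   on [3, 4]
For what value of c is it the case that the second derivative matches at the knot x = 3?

S_0''(x) = 4 + 36·(x - 2), so S_0''(3) = 40. On the right, S_1''(3) = 2c, so c = 20.

20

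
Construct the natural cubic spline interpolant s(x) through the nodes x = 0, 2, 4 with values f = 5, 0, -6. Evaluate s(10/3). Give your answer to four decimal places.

Let σ_i = s''(x_i). Step sizes h_i = 2, 2; slopes of the chords Δ_i = (y_(i+1) - y_i)/h_i = -5/2, -3.
  2·σ_0 + 8·σ_1 + 2·σ_2 = 6(Δ_1 - Δ_0) = -3
Natural end conditions: σ_0 = σ_2 = 0.
Forward elimination and back-substitution give σ_0 = 0, σ_1 = -3/8, σ_2 = 0.
On [2, 4], s(x) = 0 - 11/4·(x - 2) - 3/16·(x - 2)² + 1/32·(x - 2)³.
With (x - 2) = 4/3: s(10/3) = -106/27.

-3.9259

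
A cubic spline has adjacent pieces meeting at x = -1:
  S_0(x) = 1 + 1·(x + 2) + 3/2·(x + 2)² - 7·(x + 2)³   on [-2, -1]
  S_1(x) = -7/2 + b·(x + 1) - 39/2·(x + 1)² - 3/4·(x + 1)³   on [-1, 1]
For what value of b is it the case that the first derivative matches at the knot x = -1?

S_0'(x) = 1 + 3·(x + 2) - 21·(x + 2)², so S_0'(-1) = -17. On the right, S_1'(-1) = b, so b = -17.

-17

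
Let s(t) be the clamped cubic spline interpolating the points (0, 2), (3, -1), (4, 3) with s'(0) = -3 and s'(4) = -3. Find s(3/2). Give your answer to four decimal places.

-2.7344

Write m_i for s''(x_i). With h_i = 3, 1 and divided differences Δ_i = -1, 4, the continuity of s' gives the tridiagonal system
  3·m_0 + 8·m_1 + 1·m_2 = 6(Δ_1 - Δ_0) = 30
Clamped end conditions give two more equations: 2h_0·m_0 + h_0·m_1 = 6(Δ_0 - s'(0)) = 12 and h_1·m_1 + 2h_1·m_2 = 6(s'(4) - Δ_1) = -42.
Solving: m_0 = -7/4, m_1 = 15/2, m_2 = -99/4.
On [0, 3], s(t) = 2 - 3·t - 7/8·t² + 37/72·t³.
With t = 3/2: s(3/2) = -175/64.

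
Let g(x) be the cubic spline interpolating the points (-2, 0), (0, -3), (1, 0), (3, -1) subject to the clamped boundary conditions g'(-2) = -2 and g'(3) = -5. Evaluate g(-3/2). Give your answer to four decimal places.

-1.1777

Let σ_i = g''(x_i). Step sizes h_i = 2, 1, 2; slopes of the chords Δ_i = (y_(i+1) - y_i)/h_i = -3/2, 3, -1/2.
  2·σ_0 + 6·σ_1 + 1·σ_2 = 6(Δ_1 - Δ_0) = 27
  1·σ_1 + 6·σ_2 + 2·σ_3 = 6(Δ_2 - Δ_1) = -21
Clamped end conditions give two more equations: 2h_0·σ_0 + h_0·σ_1 = 6(Δ_0 - g'(-2)) = 3 and h_2·σ_2 + 2h_2·σ_3 = 6(g'(3) - Δ_2) = -27.
Solving the tridiagonal system: σ_0 = -33/16, σ_1 = 45/8, σ_2 = -21/8, σ_3 = -87/16.
On [-2, 0], g(x) = 0 - 2·(x + 2) - 33/32·(x + 2)² + 41/64·(x + 2)³.
With (x + 2) = 1/2: g(-3/2) = -603/512.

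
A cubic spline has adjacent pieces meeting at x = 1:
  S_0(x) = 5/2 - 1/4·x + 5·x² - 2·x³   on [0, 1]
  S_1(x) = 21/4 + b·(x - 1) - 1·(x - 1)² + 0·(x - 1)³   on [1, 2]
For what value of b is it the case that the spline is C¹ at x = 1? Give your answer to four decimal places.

3.7500

S_0'(x) = -1/4 + 10·x - 6·x², so S_0'(1) = 15/4. On the right, S_1'(1) = b, so b = 15/4.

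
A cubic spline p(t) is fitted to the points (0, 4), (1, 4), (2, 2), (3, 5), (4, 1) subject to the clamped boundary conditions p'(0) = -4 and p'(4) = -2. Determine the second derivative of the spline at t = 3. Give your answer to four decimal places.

With σ_i denoting the second derivative at x_i, h_i = 1, 1, 1, 1, and Δ_i = (y_(i+1) − y_i)/h_i = 0, -2, 3, -4:
  1·σ_0 + 4·σ_1 + 1·σ_2 = 6(Δ_1 - Δ_0) = -12
  1·σ_1 + 4·σ_2 + 1·σ_3 = 6(Δ_2 - Δ_1) = 30
  1·σ_2 + 4·σ_3 + 1·σ_4 = 6(Δ_3 - Δ_2) = -42
Clamped end conditions give two more equations: 2h_0·σ_0 + h_0·σ_1 = 6(Δ_0 - p'(0)) = 24 and h_3·σ_3 + 2h_3·σ_4 = 6(p'(4) - Δ_3) = 12.
Hence σ_0 = 491/28, σ_1 = -155/14, σ_2 = 59/4, σ_3 = -251/14, σ_4 = 419/28.

-17.9286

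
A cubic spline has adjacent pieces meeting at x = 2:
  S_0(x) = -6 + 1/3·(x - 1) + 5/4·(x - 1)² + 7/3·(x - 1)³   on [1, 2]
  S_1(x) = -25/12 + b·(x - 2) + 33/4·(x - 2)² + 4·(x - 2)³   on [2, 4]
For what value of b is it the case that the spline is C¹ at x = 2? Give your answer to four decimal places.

9.8333

S_0'(x) = 1/3 + 5/2·(x - 1) + 7·(x - 1)², so S_0'(2) = 59/6. On the right, S_1'(2) = b, so b = 59/6.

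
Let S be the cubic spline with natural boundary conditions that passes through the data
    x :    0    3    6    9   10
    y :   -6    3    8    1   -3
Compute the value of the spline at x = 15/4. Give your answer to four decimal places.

Let M_i = S''(x_i). Step sizes h_i = 3, 3, 3, 1; slopes of the chords Δ_i = (y_(i+1) - y_i)/h_i = 3, 5/3, -7/3, -4.
  3·M_0 + 12·M_1 + 3·M_2 = 6(Δ_1 - Δ_0) = -8
  3·M_1 + 12·M_2 + 3·M_3 = 6(Δ_2 - Δ_1) = -24
  3·M_2 + 8·M_3 + 1·M_4 = 6(Δ_3 - Δ_2) = -10
Natural end conditions: M_0 = M_4 = 0.
Solving the tridiagonal system: M_0 = 0, M_1 = -35/162, M_2 = -146/81, M_3 = -31/54, M_4 = 0.
On [3, 6], S(x) = 3 + 451/162·(x - 3) - 35/324·(x - 3)² - 257/2916·(x - 3)³.
With (x - 3) = 3/4: S(15/4) = 11497/2304.

4.9900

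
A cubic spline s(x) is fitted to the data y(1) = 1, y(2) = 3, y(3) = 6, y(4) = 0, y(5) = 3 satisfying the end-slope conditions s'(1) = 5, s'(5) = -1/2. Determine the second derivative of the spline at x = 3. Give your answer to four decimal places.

-22.3750

Let M_i = s''(x_i). Step sizes h_i = 1, 1, 1, 1; slopes of the chords Δ_i = (y_(i+1) - y_i)/h_i = 2, 3, -6, 3.
  1·M_0 + 4·M_1 + 1·M_2 = 6(Δ_1 - Δ_0) = 6
  1·M_1 + 4·M_2 + 1·M_3 = 6(Δ_2 - Δ_1) = -54
  1·M_2 + 4·M_3 + 1·M_4 = 6(Δ_3 - Δ_2) = 54
Clamped end conditions give two more equations: 2h_0·M_0 + h_0·M_1 = 6(Δ_0 - s'(1)) = -18 and h_3·M_3 + 2h_3·M_4 = 6(s'(5) - Δ_3) = -21.
Hence M_0 = -803/56, M_1 = 299/28, M_2 = -179/8, M_3 = 695/28, M_4 = -1283/56.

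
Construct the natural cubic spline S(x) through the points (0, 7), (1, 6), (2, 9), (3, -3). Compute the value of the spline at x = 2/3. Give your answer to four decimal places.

5.5679

Write M_i for S''(x_i). With h_i = 1, 1, 1 and divided differences Δ_i = -1, 3, -12, the continuity of S' gives the tridiagonal system
  1·M_0 + 4·M_1 + 1·M_2 = 6(Δ_1 - Δ_0) = 24
  1·M_1 + 4·M_2 + 1·M_3 = 6(Δ_2 - Δ_1) = -90
Natural end conditions: M_0 = M_3 = 0.
Solving: M_0 = 0, M_1 = 62/5, M_2 = -128/5, M_3 = 0.
On [0, 1], S(x) = 7 - 46/15·x + 0·x² + 31/15·x³.
With x = 2/3: S(2/3) = 451/81.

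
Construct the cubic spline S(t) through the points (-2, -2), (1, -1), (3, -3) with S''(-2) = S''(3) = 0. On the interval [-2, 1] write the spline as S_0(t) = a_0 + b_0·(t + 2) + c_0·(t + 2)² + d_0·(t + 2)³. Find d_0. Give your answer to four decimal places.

Put σ_i = S'' at the i-th knot. Here h = (3, 2) and Δ = (1/3, -1), so the interior equations h_(i-1)·σ_(i-1) + 2(h_(i-1)+h_i)·σ_i + h_i·σ_(i+1) = 6(Δ_i − Δ_(i-1)) read
  3·σ_0 + 10·σ_1 + 2·σ_2 = 6(Δ_1 - Δ_0) = -8
Natural end conditions: σ_0 = σ_2 = 0.
Forward elimination and back-substitution give σ_0 = 0, σ_1 = -4/5, σ_2 = 0.
On [-2, 1], with S_0(t) = a_0 + b_0·(t + 2) + c_0·(t + 2)² + d_0·(t + 2)³: c_0 = σ_0/2 = 0, d_0 = (σ_1 - σ_0)/(6h_0) = -2/45, b_0 = Δ_0 - h_0(2σ_0 + σ_1)/6 = 11/15.

-0.0444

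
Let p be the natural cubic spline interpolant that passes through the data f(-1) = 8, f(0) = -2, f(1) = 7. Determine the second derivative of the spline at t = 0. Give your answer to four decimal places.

Put M_i = p'' at the i-th knot. Here h = (1, 1) and Δ = (-10, 9), so the interior equations h_(i-1)·M_(i-1) + 2(h_(i-1)+h_i)·M_i + h_i·M_(i+1) = 6(Δ_i − Δ_(i-1)) read
  1·M_0 + 4·M_1 + 1·M_2 = 6(Δ_1 - Δ_0) = 114
Natural end conditions: M_0 = M_2 = 0.
Solving: M_0 = 0, M_1 = 57/2, M_2 = 0.

28.5000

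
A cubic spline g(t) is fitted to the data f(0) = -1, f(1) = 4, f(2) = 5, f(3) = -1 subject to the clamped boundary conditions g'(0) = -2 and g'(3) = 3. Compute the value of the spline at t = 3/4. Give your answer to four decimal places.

2.2063

Put m_i = g'' at the i-th knot. Here h = (1, 1, 1) and Δ = (5, 1, -6), so the interior equations h_(i-1)·m_(i-1) + 2(h_(i-1)+h_i)·m_i + h_i·m_(i+1) = 6(Δ_i − Δ_(i-1)) read
  1·m_0 + 4·m_1 + 1·m_2 = 6(Δ_1 - Δ_0) = -24
  1·m_1 + 4·m_2 + 1·m_3 = 6(Δ_2 - Δ_1) = -42
Clamped end conditions give two more equations: 2h_0·m_0 + h_0·m_1 = 6(Δ_0 - g'(0)) = 42 and h_2·m_2 + 2h_2·m_3 = 6(g'(3) - Δ_2) = 54.
Solving the tridiagonal system: m_0 = 374/15, m_1 = -118/15, m_2 = -262/15, m_3 = 536/15.
On [0, 1], g(t) = -1 - 2·t + 187/15·t² - 82/15·t³.
With t = 3/4: g(3/4) = 353/160.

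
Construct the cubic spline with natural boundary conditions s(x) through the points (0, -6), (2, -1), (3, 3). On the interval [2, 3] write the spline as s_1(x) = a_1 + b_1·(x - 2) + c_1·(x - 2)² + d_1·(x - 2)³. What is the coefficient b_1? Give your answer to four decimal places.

3.5000

Put M_i = s'' at the i-th knot. Here h = (2, 1) and Δ = (5/2, 4), so the interior equations h_(i-1)·M_(i-1) + 2(h_(i-1)+h_i)·M_i + h_i·M_(i+1) = 6(Δ_i − Δ_(i-1)) read
  2·M_0 + 6·M_1 + 1·M_2 = 6(Δ_1 - Δ_0) = 9
Natural end conditions: M_0 = M_2 = 0.
Solving the tridiagonal system: M_0 = 0, M_1 = 3/2, M_2 = 0.
On [2, 3], with s_1(x) = a_1 + b_1·(x - 2) + c_1·(x - 2)² + d_1·(x - 2)³: c_1 = M_1/2 = 3/4, d_1 = (M_2 - M_1)/(6h_1) = -1/4, b_1 = Δ_1 - h_1(2M_1 + M_2)/6 = 7/2.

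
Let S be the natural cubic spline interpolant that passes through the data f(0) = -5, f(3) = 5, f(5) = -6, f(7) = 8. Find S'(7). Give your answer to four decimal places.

10.7544

Put M_i = S'' at the i-th knot. Here h = (3, 2, 2) and Δ = (10/3, -11/2, 7), so the interior equations h_(i-1)·M_(i-1) + 2(h_(i-1)+h_i)·M_i + h_i·M_(i+1) = 6(Δ_i − Δ_(i-1)) read
  3·M_0 + 10·M_1 + 2·M_2 = 6(Δ_1 - Δ_0) = -53
  2·M_1 + 8·M_2 + 2·M_3 = 6(Δ_2 - Δ_1) = 75
Natural end conditions: M_0 = M_3 = 0.
Solving: M_0 = 0, M_1 = -287/38, M_2 = 214/19, M_3 = 0.
On [5, 7], S'(t) = b_2 + 2c_2·(t - 5) + 3d_2·(t - 5)² with b_2 = Δ_2 - h_2(2M_2 + M_3)/6 = -29/57, c_2 = M_2/2 = 107/19, d_2 = (M_3 - M_2)/(6h_2) = -107/114. So S'(7) = 613/57.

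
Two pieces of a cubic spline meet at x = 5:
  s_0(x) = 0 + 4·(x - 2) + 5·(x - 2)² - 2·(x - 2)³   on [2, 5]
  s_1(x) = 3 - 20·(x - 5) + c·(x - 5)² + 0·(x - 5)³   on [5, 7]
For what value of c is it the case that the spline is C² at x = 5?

-13

s_0''(x) = 10 - 12·(x - 2), so s_0''(5) = -26. On the right, s_1''(5) = 2c, so c = -13.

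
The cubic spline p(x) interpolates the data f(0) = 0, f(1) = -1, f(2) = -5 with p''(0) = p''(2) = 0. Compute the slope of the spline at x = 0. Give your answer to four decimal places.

With M_i denoting the second derivative at x_i, h_i = 1, 1, and Δ_i = (y_(i+1) − y_i)/h_i = -1, -4:
  1·M_0 + 4·M_1 + 1·M_2 = 6(Δ_1 - Δ_0) = -18
Natural end conditions: M_0 = M_2 = 0.
Forward elimination and back-substitution give M_0 = 0, M_1 = -9/2, M_2 = 0.
On [0, 1], p'(x) = b_0 + 2c_0·x + 3d_0·x² with b_0 = Δ_0 - h_0(2M_0 + M_1)/6 = -1/4, c_0 = M_0/2 = 0, d_0 = (M_1 - M_0)/(6h_0) = -3/4. So p'(0) = -1/4.

-0.2500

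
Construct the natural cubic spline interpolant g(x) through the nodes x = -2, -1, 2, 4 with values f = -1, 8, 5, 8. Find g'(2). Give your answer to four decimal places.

Let σ_i = g''(x_i). Step sizes h_i = 1, 3, 2; slopes of the chords Δ_i = (y_(i+1) - y_i)/h_i = 9, -1, 3/2.
  1·σ_0 + 8·σ_1 + 3·σ_2 = 6(Δ_1 - Δ_0) = -60
  3·σ_1 + 10·σ_2 + 2·σ_3 = 6(Δ_2 - Δ_1) = 15
Natural end conditions: σ_0 = σ_3 = 0.
Forward elimination and back-substitution give σ_0 = 0, σ_1 = -645/71, σ_2 = 300/71, σ_3 = 0.
On [2, 4], g'(x) = b_2 + 2c_2·(x - 2) + 3d_2·(x - 2)² with b_2 = Δ_2 - h_2(2σ_2 + σ_3)/6 = -187/142, c_2 = σ_2/2 = 150/71, d_2 = (σ_3 - σ_2)/(6h_2) = -25/71. So g'(2) = -187/142.

-1.3169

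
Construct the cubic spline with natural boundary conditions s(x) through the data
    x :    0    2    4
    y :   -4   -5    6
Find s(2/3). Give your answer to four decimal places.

Put M_i = s'' at the i-th knot. Here h = (2, 2) and Δ = (-1/2, 11/2), so the interior equations h_(i-1)·M_(i-1) + 2(h_(i-1)+h_i)·M_i + h_i·M_(i+1) = 6(Δ_i − Δ_(i-1)) read
  2·M_0 + 8·M_1 + 2·M_2 = 6(Δ_1 - Δ_0) = 36
Natural end conditions: M_0 = M_2 = 0.
Forward elimination and back-substitution give M_0 = 0, M_1 = 9/2, M_2 = 0.
On [0, 2], s(x) = -4 - 2·x + 0·x² + 3/8·x³.
With x = 2/3: s(2/3) = -47/9.

-5.2222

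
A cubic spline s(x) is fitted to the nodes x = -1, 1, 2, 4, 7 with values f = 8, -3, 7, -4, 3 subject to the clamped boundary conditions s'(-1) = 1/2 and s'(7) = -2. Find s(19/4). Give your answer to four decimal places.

-4.7665

With σ_i denoting the second derivative at x_i, h_i = 2, 1, 2, 3, and Δ_i = (y_(i+1) − y_i)/h_i = -11/2, 10, -11/2, 7/3:
  2·σ_0 + 6·σ_1 + 1·σ_2 = 6(Δ_1 - Δ_0) = 93
  1·σ_1 + 6·σ_2 + 2·σ_3 = 6(Δ_2 - Δ_1) = -93
  2·σ_2 + 10·σ_3 + 3·σ_4 = 6(Δ_3 - Δ_2) = 47
Clamped end conditions give two more equations: 2h_0·σ_0 + h_0·σ_1 = 6(Δ_0 - s'(-1)) = -36 and h_3·σ_3 + 2h_3·σ_4 = 6(s'(7) - Δ_3) = -26.
Solving: σ_0 = -6803/302, σ_1 = 4085/151, σ_2 = -3664/151, σ_3 = 1928/151, σ_4 = -4855/453.
On [4, 7], s(x) = -4 - 1533/302·(x - 4) + 964/151·(x - 4)² - 10639/8154·(x - 4)³.
With (x - 4) = 3/4: s(19/4) = -92127/19328.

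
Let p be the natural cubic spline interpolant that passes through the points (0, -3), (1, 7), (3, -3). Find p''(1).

-15

Let M_i = p''(x_i). Step sizes h_i = 1, 2; slopes of the chords Δ_i = (y_(i+1) - y_i)/h_i = 10, -5.
  1·M_0 + 6·M_1 + 2·M_2 = 6(Δ_1 - Δ_0) = -90
Natural end conditions: M_0 = M_2 = 0.
Forward elimination and back-substitution give M_0 = 0, M_1 = -15, M_2 = 0.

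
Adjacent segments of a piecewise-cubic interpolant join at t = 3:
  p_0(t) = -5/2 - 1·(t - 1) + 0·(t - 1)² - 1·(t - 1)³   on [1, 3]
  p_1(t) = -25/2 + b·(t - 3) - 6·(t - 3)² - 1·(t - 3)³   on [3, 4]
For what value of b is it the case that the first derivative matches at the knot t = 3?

p_0'(t) = -1 + 0·(t - 1) - 3·(t - 1)², so p_0'(3) = -13. On the right, p_1'(3) = b, so b = -13.

-13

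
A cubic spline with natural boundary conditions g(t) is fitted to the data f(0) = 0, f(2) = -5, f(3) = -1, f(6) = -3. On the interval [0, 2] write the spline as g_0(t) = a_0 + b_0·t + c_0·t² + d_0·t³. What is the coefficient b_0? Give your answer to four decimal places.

With M_i denoting the second derivative at x_i, h_i = 2, 1, 3, and Δ_i = (y_(i+1) − y_i)/h_i = -5/2, 4, -2/3:
  2·M_0 + 6·M_1 + 1·M_2 = 6(Δ_1 - Δ_0) = 39
  1·M_1 + 8·M_2 + 3·M_3 = 6(Δ_2 - Δ_1) = -28
Natural end conditions: M_0 = M_3 = 0.
Solving: M_0 = 0, M_1 = 340/47, M_2 = -207/47, M_3 = 0.
On [0, 2], with g_0(t) = a_0 + b_0·t + c_0·t² + d_0·t³: c_0 = M_0/2 = 0, d_0 = (M_1 - M_0)/(6h_0) = 85/141, b_0 = Δ_0 - h_0(2M_0 + M_1)/6 = -1385/282.

-4.9113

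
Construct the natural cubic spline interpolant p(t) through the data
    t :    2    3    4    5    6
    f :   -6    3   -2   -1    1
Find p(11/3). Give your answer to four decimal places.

Put σ_i = p'' at the i-th knot. Here h = (1, 1, 1, 1) and Δ = (9, -5, 1, 2), so the interior equations h_(i-1)·σ_(i-1) + 2(h_(i-1)+h_i)·σ_i + h_i·σ_(i+1) = 6(Δ_i − Δ_(i-1)) read
  1·σ_0 + 4·σ_1 + 1·σ_2 = 6(Δ_1 - Δ_0) = -84
  1·σ_1 + 4·σ_2 + 1·σ_3 = 6(Δ_2 - Δ_1) = 36
  1·σ_2 + 4·σ_3 + 1·σ_4 = 6(Δ_3 - Δ_2) = 6
Natural end conditions: σ_0 = σ_4 = 0.
Hence σ_0 = 0, σ_1 = -699/28, σ_2 = 111/7, σ_3 = -69/28, σ_4 = 0.
On [3, 4], p(t) = 3 + 19/28·(t - 3) - 699/56·(t - 3)² + 381/56·(t - 3)³.
With (t - 3) = 2/3: p(11/3) = -5/63.

-0.0794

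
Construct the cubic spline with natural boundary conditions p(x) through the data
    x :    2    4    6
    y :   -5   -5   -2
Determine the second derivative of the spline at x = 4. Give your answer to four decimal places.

Put M_i = p'' at the i-th knot. Here h = (2, 2) and Δ = (0, 3/2), so the interior equations h_(i-1)·M_(i-1) + 2(h_(i-1)+h_i)·M_i + h_i·M_(i+1) = 6(Δ_i − Δ_(i-1)) read
  2·M_0 + 8·M_1 + 2·M_2 = 6(Δ_1 - Δ_0) = 9
Natural end conditions: M_0 = M_2 = 0.
Solving the tridiagonal system: M_0 = 0, M_1 = 9/8, M_2 = 0.

1.1250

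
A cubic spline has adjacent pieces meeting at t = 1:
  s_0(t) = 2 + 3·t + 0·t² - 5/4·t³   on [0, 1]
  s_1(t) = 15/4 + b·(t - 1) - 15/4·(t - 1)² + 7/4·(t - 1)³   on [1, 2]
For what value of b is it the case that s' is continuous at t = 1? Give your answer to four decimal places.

-0.7500

s_0'(t) = 3 + 0·t - 15/4·t², so s_0'(1) = -3/4. On the right, s_1'(1) = b, so b = -3/4.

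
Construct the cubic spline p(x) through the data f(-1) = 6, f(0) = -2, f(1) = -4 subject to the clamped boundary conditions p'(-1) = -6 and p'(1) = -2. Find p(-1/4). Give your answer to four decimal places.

-0.2578

Write m_i for p''(x_i). With h_i = 1, 1 and divided differences Δ_i = -8, -2, the continuity of p' gives the tridiagonal system
  1·m_0 + 4·m_1 + 1·m_2 = 6(Δ_1 - Δ_0) = 36
Clamped end conditions give two more equations: 2h_0·m_0 + h_0·m_1 = 6(Δ_0 - p'(-1)) = -12 and h_1·m_1 + 2h_1·m_2 = 6(p'(1) - Δ_1) = 0.
Hence m_0 = -13, m_1 = 14, m_2 = -7.
On [-1, 0], p(x) = 6 - 6·(x + 1) - 13/2·(x + 1)² + 9/2·(x + 1)³.
With (x + 1) = 3/4: p(-1/4) = -33/128.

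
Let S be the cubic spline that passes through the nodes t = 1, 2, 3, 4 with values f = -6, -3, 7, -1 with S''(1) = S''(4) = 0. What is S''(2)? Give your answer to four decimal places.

With M_i denoting the second derivative at x_i, h_i = 1, 1, 1, and Δ_i = (y_(i+1) − y_i)/h_i = 3, 10, -8:
  1·M_0 + 4·M_1 + 1·M_2 = 6(Δ_1 - Δ_0) = 42
  1·M_1 + 4·M_2 + 1·M_3 = 6(Δ_2 - Δ_1) = -108
Natural end conditions: M_0 = M_3 = 0.
Solving the tridiagonal system: M_0 = 0, M_1 = 92/5, M_2 = -158/5, M_3 = 0.

18.4000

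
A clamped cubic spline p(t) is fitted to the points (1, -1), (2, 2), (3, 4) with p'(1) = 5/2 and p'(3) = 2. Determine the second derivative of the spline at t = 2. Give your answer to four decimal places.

-2.5000

With m_i denoting the second derivative at x_i, h_i = 1, 1, and Δ_i = (y_(i+1) − y_i)/h_i = 3, 2:
  1·m_0 + 4·m_1 + 1·m_2 = 6(Δ_1 - Δ_0) = -6
Clamped end conditions give two more equations: 2h_0·m_0 + h_0·m_1 = 6(Δ_0 - p'(1)) = 3 and h_1·m_1 + 2h_1·m_2 = 6(p'(3) - Δ_1) = 0.
Solving: m_0 = 11/4, m_1 = -5/2, m_2 = 5/4.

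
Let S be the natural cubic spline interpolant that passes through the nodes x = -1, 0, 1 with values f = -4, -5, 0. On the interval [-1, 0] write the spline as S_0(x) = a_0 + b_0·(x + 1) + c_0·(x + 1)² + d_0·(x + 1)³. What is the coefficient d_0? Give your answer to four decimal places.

1.5000

Let M_i = S''(x_i). Step sizes h_i = 1, 1; slopes of the chords Δ_i = (y_(i+1) - y_i)/h_i = -1, 5.
  1·M_0 + 4·M_1 + 1·M_2 = 6(Δ_1 - Δ_0) = 36
Natural end conditions: M_0 = M_2 = 0.
Solving: M_0 = 0, M_1 = 9, M_2 = 0.
On [-1, 0], with S_0(x) = a_0 + b_0·(x + 1) + c_0·(x + 1)² + d_0·(x + 1)³: c_0 = M_0/2 = 0, d_0 = (M_1 - M_0)/(6h_0) = 3/2, b_0 = Δ_0 - h_0(2M_0 + M_1)/6 = -5/2.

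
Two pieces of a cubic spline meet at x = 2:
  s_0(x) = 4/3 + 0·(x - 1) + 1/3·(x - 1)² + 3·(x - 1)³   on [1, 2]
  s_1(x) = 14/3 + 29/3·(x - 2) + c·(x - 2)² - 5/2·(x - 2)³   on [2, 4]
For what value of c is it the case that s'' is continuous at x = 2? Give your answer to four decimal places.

9.3333

s_0''(x) = 2/3 + 18·(x - 1), so s_0''(2) = 56/3. On the right, s_1''(2) = 2c, so c = 28/3.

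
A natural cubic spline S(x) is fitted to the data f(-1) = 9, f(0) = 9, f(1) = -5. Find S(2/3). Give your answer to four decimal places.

0.7037

Put M_i = S'' at the i-th knot. Here h = (1, 1) and Δ = (0, -14), so the interior equations h_(i-1)·M_(i-1) + 2(h_(i-1)+h_i)·M_i + h_i·M_(i+1) = 6(Δ_i − Δ_(i-1)) read
  1·M_0 + 4·M_1 + 1·M_2 = 6(Δ_1 - Δ_0) = -84
Natural end conditions: M_0 = M_2 = 0.
Forward elimination and back-substitution give M_0 = 0, M_1 = -21, M_2 = 0.
On [0, 1], S(x) = 9 - 7·x - 21/2·x² + 7/2·x³.
With x = 2/3: S(2/3) = 19/27.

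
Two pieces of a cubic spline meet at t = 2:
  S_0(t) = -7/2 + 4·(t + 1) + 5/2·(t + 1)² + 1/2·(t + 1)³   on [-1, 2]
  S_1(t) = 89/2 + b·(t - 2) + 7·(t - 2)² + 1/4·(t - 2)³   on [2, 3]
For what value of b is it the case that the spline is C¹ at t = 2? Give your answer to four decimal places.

32.5000

S_0'(t) = 4 + 5·(t + 1) + 3/2·(t + 1)², so S_0'(2) = 65/2. On the right, S_1'(2) = b, so b = 65/2.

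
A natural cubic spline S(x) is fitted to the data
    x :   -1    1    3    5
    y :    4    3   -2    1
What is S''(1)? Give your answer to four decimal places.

Write m_i for S''(x_i). With h_i = 2, 2, 2 and divided differences Δ_i = -1/2, -5/2, 3/2, the continuity of S' gives the tridiagonal system
  2·m_0 + 8·m_1 + 2·m_2 = 6(Δ_1 - Δ_0) = -12
  2·m_1 + 8·m_2 + 2·m_3 = 6(Δ_2 - Δ_1) = 24
Natural end conditions: m_0 = m_3 = 0.
Forward elimination and back-substitution give m_0 = 0, m_1 = -12/5, m_2 = 18/5, m_3 = 0.

-2.4000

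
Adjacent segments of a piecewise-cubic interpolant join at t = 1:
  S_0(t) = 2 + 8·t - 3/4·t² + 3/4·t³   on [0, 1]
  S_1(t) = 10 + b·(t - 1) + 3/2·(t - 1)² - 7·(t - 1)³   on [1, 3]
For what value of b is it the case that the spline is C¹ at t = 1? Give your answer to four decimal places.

S_0'(t) = 8 - 3/2·t + 9/4·t², so S_0'(1) = 35/4. On the right, S_1'(1) = b, so b = 35/4.

8.7500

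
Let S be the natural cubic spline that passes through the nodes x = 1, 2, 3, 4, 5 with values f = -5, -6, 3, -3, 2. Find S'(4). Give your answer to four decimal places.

-3.3929

With M_i denoting the second derivative at x_i, h_i = 1, 1, 1, 1, and Δ_i = (y_(i+1) − y_i)/h_i = -1, 9, -6, 5:
  1·M_0 + 4·M_1 + 1·M_2 = 6(Δ_1 - Δ_0) = 60
  1·M_1 + 4·M_2 + 1·M_3 = 6(Δ_2 - Δ_1) = -90
  1·M_2 + 4·M_3 + 1·M_4 = 6(Δ_3 - Δ_2) = 66
Natural end conditions: M_0 = M_4 = 0.
Solving: M_0 = 0, M_1 = 663/28, M_2 = -243/7, M_3 = 705/28, M_4 = 0.
On [4, 5], S'(x) = b_3 + 2c_3·(x - 4) + 3d_3·(x - 4)² with b_3 = Δ_3 - h_3(2M_3 + M_4)/6 = -95/28, c_3 = M_3/2 = 705/56, d_3 = (M_4 - M_3)/(6h_3) = -235/56. So S'(4) = -95/28.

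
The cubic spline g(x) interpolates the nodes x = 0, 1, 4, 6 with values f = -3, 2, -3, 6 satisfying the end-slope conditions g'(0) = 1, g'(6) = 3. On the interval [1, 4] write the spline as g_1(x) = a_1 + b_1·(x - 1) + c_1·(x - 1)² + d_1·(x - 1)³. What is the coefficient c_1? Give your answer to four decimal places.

Write σ_i for g''(x_i). With h_i = 1, 3, 2 and divided differences Δ_i = 5, -5/3, 9/2, the continuity of g' gives the tridiagonal system
  1·σ_0 + 8·σ_1 + 3·σ_2 = 6(Δ_1 - Δ_0) = -40
  3·σ_1 + 10·σ_2 + 2·σ_3 = 6(Δ_2 - Δ_1) = 37
Clamped end conditions give two more equations: 2h_0·σ_0 + h_0·σ_1 = 6(Δ_0 - g'(0)) = 24 and h_2·σ_2 + 2h_2·σ_3 = 6(g'(6) - Δ_2) = -9.
Solving: σ_0 = 1331/78, σ_1 = -395/39, σ_2 = 623/78, σ_3 = -487/78.
On [1, 4], with g_1(x) = a_1 + b_1·(x - 1) + c_1·(x - 1)² + d_1·(x - 1)³: c_1 = σ_1/2 = -395/78, d_1 = (σ_2 - σ_1)/(6h_1) = 157/156, b_1 = Δ_1 - h_1(2σ_1 + σ_2)/6 = 697/156.

-5.0641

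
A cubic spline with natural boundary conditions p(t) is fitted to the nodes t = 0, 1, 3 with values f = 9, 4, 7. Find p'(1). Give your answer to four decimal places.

-2.8333

With M_i denoting the second derivative at x_i, h_i = 1, 2, and Δ_i = (y_(i+1) − y_i)/h_i = -5, 3/2:
  1·M_0 + 6·M_1 + 2·M_2 = 6(Δ_1 - Δ_0) = 39
Natural end conditions: M_0 = M_2 = 0.
Hence M_0 = 0, M_1 = 13/2, M_2 = 0.
On [1, 3], p'(t) = b_1 + 2c_1·(t - 1) + 3d_1·(t - 1)² with b_1 = Δ_1 - h_1(2M_1 + M_2)/6 = -17/6, c_1 = M_1/2 = 13/4, d_1 = (M_2 - M_1)/(6h_1) = -13/24. So p'(1) = -17/6.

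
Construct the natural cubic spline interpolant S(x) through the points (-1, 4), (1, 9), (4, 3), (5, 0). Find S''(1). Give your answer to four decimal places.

-2.7887

Write M_i for S''(x_i). With h_i = 2, 3, 1 and divided differences Δ_i = 5/2, -2, -3, the continuity of S' gives the tridiagonal system
  2·M_0 + 10·M_1 + 3·M_2 = 6(Δ_1 - Δ_0) = -27
  3·M_1 + 8·M_2 + 1·M_3 = 6(Δ_2 - Δ_1) = -6
Natural end conditions: M_0 = M_3 = 0.
Solving: M_0 = 0, M_1 = -198/71, M_2 = 21/71, M_3 = 0.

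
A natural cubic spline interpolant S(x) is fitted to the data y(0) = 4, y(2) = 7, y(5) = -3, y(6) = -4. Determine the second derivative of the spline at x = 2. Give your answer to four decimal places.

-3.8592

Put M_i = S'' at the i-th knot. Here h = (2, 3, 1) and Δ = (3/2, -10/3, -1), so the interior equations h_(i-1)·M_(i-1) + 2(h_(i-1)+h_i)·M_i + h_i·M_(i+1) = 6(Δ_i − Δ_(i-1)) read
  2·M_0 + 10·M_1 + 3·M_2 = 6(Δ_1 - Δ_0) = -29
  3·M_1 + 8·M_2 + 1·M_3 = 6(Δ_2 - Δ_1) = 14
Natural end conditions: M_0 = M_3 = 0.
Solving the tridiagonal system: M_0 = 0, M_1 = -274/71, M_2 = 227/71, M_3 = 0.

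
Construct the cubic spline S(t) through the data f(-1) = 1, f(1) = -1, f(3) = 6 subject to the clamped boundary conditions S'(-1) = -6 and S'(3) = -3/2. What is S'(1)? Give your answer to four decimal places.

3.7500

Let M_i = S''(x_i). Step sizes h_i = 2, 2; slopes of the chords Δ_i = (y_(i+1) - y_i)/h_i = -1, 7/2.
  2·M_0 + 8·M_1 + 2·M_2 = 6(Δ_1 - Δ_0) = 27
Clamped end conditions give two more equations: 2h_0·M_0 + h_0·M_1 = 6(Δ_0 - S'(-1)) = 30 and h_1·M_1 + 2h_1·M_2 = 6(S'(3) - Δ_1) = -30.
Solving the tridiagonal system: M_0 = 21/4, M_1 = 9/2, M_2 = -39/4.
On [1, 3], S'(t) = b_1 + 2c_1·(t - 1) + 3d_1·(t - 1)² with b_1 = Δ_1 - h_1(2M_1 + M_2)/6 = 15/4, c_1 = M_1/2 = 9/4, d_1 = (M_2 - M_1)/(6h_1) = -19/16. So S'(1) = 15/4.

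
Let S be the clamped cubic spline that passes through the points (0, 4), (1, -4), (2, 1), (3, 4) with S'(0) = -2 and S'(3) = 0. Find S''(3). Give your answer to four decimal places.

Put M_i = S'' at the i-th knot. Here h = (1, 1, 1) and Δ = (-8, 5, 3), so the interior equations h_(i-1)·M_(i-1) + 2(h_(i-1)+h_i)·M_i + h_i·M_(i+1) = 6(Δ_i − Δ_(i-1)) read
  1·M_0 + 4·M_1 + 1·M_2 = 6(Δ_1 - Δ_0) = 78
  1·M_1 + 4·M_2 + 1·M_3 = 6(Δ_2 - Δ_1) = -12
Clamped end conditions give two more equations: 2h_0·M_0 + h_0·M_1 = 6(Δ_0 - S'(0)) = -36 and h_2·M_2 + 2h_2·M_3 = 6(S'(3) - Δ_2) = -18.
Solving: M_0 = -496/15, M_1 = 452/15, M_2 = -142/15, M_3 = -64/15.

-4.2667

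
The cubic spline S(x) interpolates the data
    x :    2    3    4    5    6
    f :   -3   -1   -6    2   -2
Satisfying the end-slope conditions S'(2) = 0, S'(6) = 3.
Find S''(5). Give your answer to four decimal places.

-36.4286

With m_i denoting the second derivative at x_i, h_i = 1, 1, 1, 1, and Δ_i = (y_(i+1) − y_i)/h_i = 2, -5, 8, -4:
  1·m_0 + 4·m_1 + 1·m_2 = 6(Δ_1 - Δ_0) = -42
  1·m_1 + 4·m_2 + 1·m_3 = 6(Δ_2 - Δ_1) = 78
  1·m_2 + 4·m_3 + 1·m_4 = 6(Δ_3 - Δ_2) = -72
Clamped end conditions give two more equations: 2h_0·m_0 + h_0·m_1 = 6(Δ_0 - S'(2)) = 12 and h_3·m_3 + 2h_3·m_4 = 6(S'(6) - Δ_3) = 42.
Solving the tridiagonal system: m_0 = 249/14, m_1 = -165/7, m_2 = 69/2, m_3 = -255/7, m_4 = 549/14.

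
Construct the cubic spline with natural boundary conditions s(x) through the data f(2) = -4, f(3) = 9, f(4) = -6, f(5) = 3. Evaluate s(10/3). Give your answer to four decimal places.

Let M_i = s''(x_i). Step sizes h_i = 1, 1, 1; slopes of the chords Δ_i = (y_(i+1) - y_i)/h_i = 13, -15, 9.
  1·M_0 + 4·M_1 + 1·M_2 = 6(Δ_1 - Δ_0) = -168
  1·M_1 + 4·M_2 + 1·M_3 = 6(Δ_2 - Δ_1) = 144
Natural end conditions: M_0 = M_3 = 0.
Hence M_0 = 0, M_1 = -272/5, M_2 = 248/5, M_3 = 0.
On [3, 4], s(x) = 9 - 77/15·(x - 3) - 136/5·(x - 3)² + 52/3·(x - 3)³.
With (x - 3) = 1/3: s(10/3) = 1988/405.

4.9086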